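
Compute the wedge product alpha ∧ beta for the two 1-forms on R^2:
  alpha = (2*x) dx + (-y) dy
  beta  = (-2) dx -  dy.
alpha ∧ beta = (-2*x - 2*y) dx ∧ dy

Distribute the wedge, using dx_i ∧ dx_j = -dx_j ∧ dx_i and dx_i ∧ dx_i = 0. For each pair (i, j) with i < j, the coefficient of dx_i ∧ dx_j in alpha ∧ beta is (alpha_i * beta_j - alpha_j * beta_i). Collecting: alpha ∧ beta = (-2*x - 2*y) dx ∧ dy.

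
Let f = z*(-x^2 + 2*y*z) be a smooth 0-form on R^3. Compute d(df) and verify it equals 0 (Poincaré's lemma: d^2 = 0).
d(df) = 0

Step 1: df = sum_i (∂f/∂x_i) dx_i = (-2*x*z) dx + (2*z^2) dy + (-x^2 + 4*y*z) dz.
Step 2: Apply d again. Using the 1-form formula, the coefficient of dx ∧ dy in d(df) is ∂^2 f/∂x ∂y - ∂^2 f/∂y ∂x = (0) - (0) = 0 (equality of mixed partials for smooth f).
Similarly for dx ∧ dz and dy ∧ dz — all coefficients vanish. So d(df) = 0.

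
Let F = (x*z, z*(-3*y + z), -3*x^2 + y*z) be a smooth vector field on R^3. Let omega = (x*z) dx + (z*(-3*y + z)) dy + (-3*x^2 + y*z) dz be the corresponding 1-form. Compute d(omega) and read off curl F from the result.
d(omega) = (3*y - z) dy ∧ dz + (7*x) dz ∧ dx + (0) dx ∧ dy; curl F = (3*y - z, 7*x, 0)

d omega = sum_{i<j} (∂f_j/∂x_i - ∂f_i/∂x_j) dx_i ∧ dx_j. Under the identification (dy ∧ dz, dz ∧ dx, dx ∧ dy) ↔ (e_x, e_y, e_z), the coefficients are exactly the components of curl F. Compute:
  ∂R/∂y - ∂Q/∂z = (z) - (-3*y + 2*z) = 3*y - z
  ∂P/∂z - ∂R/∂x = (x) - (-6*x) = 7*x
  ∂Q/∂x - ∂P/∂y = (0) - (0) = 0.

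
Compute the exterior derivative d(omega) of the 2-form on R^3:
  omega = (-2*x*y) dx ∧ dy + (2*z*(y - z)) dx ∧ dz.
d(omega) = (-2*z) dx ∧ dy ∧ dz

For a 2-form omega = sum_{i<j} g_{ij} dx_i ∧ dx_j, the exterior derivative is
  d(omega) = sum_{i<j} d(g_{ij}) ∧ dx_i ∧ dx_j = sum_{i<j, k} (∂g_{ij}/∂x_k) dx_k ∧ dx_i ∧ dx_j.
Expand each term, using dx_k ∧ dx_i ∧ dx_j = sgn(permutation) dx_{(a)} ∧ dx_{(b)} ∧ dx_{(c)} with (a < b < c) sorted:
  d(2*z*(y - z)) includes (∂/∂y)(2*z*(y - z)) dy = (2*z) dy, which multiplied by dx ∧ dz gives (-2*z) dx ∧ dy ∧ dz
Collecting like 3-forms: d(omega) = (-2*z) dx ∧ dy ∧ dz.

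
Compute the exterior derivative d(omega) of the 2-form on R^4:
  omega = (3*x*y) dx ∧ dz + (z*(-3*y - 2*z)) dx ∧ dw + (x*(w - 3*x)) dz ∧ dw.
d(omega) = (-3*x) dx ∧ dy ∧ dz + (3*z) dx ∧ dy ∧ dw + (w - 6*x + 3*y + 4*z) dx ∧ dz ∧ dw

For a 2-form omega = sum_{i<j} g_{ij} dx_i ∧ dx_j, the exterior derivative is
  d(omega) = sum_{i<j} d(g_{ij}) ∧ dx_i ∧ dx_j = sum_{i<j, k} (∂g_{ij}/∂x_k) dx_k ∧ dx_i ∧ dx_j.
Expand each term, using dx_k ∧ dx_i ∧ dx_j = sgn(permutation) dx_{(a)} ∧ dx_{(b)} ∧ dx_{(c)} with (a < b < c) sorted:
  d(3*x*y) includes (∂/∂y)(3*x*y) dy = (3*x) dy, which multiplied by dx ∧ dz gives (-3*x) dx ∧ dy ∧ dz
  d(z*(-3*y - 2*z)) includes (∂/∂y)(z*(-3*y - 2*z)) dy = (-3*z) dy, which multiplied by dx ∧ dw gives (3*z) dx ∧ dy ∧ dw
  d(z*(-3*y - 2*z)) includes (∂/∂z)(z*(-3*y - 2*z)) dz = (-3*y - 4*z) dz, which multiplied by dx ∧ dw gives (3*y + 4*z) dx ∧ dz ∧ dw
  d(x*(w - 3*x)) includes (∂/∂x)(x*(w - 3*x)) dx = (w - 6*x) dx, which multiplied by dz ∧ dw gives (w - 6*x) dx ∧ dz ∧ dw
Collecting like 3-forms: d(omega) = (-3*x) dx ∧ dy ∧ dz + (3*z) dx ∧ dy ∧ dw + (w - 6*x + 3*y + 4*z) dx ∧ dz ∧ dw.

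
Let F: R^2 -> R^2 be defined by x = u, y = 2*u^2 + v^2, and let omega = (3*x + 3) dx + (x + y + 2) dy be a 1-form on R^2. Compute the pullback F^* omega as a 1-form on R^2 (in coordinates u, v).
F^* omega = (8*u^3 + 4*u^2 + 4*u*v^2 + 11*u + 3) du + (2*v*(2*u^2 + u + v^2 + 2)) dv

Using F^*(f dg) = (f ∘ F) d(g ∘ F), substitute each coordinate x_i by F_i(u, v) in f_i, and replace dx_i by d F_i = (∂F_i/∂u) du + (∂F_i/∂v) dv.
  For the x component: f_1(F) = 3*u + 3; d F_1 = (1) du + (0) dv
  For the y component: f_2(F) = 2*u^2 + u + v^2 + 2; d F_2 = (4*u) du + (2*v) dv
Combining and collecting du, dv coefficients:
  coeff of du: 8*u^3 + 4*u^2 + 4*u*v^2 + 11*u + 3
  coeff of dv: 2*v*(2*u^2 + u + v^2 + 2)
F^* omega = (8*u^3 + 4*u^2 + 4*u*v^2 + 11*u + 3) du + (2*v*(2*u^2 + u + v^2 + 2)) dv.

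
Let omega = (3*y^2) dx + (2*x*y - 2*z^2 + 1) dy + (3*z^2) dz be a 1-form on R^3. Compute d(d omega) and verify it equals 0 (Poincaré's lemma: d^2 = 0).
d(d omega) = 0

Step 1: d omega = sum_{i<j} (∂f_j/∂x_i - ∂f_i/∂x_j) dx_i ∧ dx_j:
  coeff of dx ∧ dy: -4*y
  coeff of dx ∧ dz: 0
  coeff of dy ∧ dz: 4*z
Step 2: Apply d again to each 2-form coefficient. The only possible 3-form in R^3 is dx ∧ dy ∧ dz, with coefficient
  ∂(coeff of dy∧dz)/∂x - ∂(coeff of dx∧dz)/∂y + ∂(coeff of dx∧dy)/∂z
  = ∂/∂x (4*z) - ∂/∂y (0) + ∂/∂z (-4*y).
Each of these terms simplifies to sums of mixed partials that cancel in pairs. The result is 0 (by equality of mixed partials for smooth functions — Schwarz / Clairaut).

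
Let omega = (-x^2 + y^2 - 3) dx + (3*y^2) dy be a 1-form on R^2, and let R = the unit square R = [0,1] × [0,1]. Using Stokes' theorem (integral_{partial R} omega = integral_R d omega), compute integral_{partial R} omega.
integral_(partial R) omega = -1

Stokes: integral_partial_R omega = integral_R d omega with d omega = (∂Q/∂x - ∂P/∂y) dx ∧ dy.
  ∂Q/∂x = 0
  ∂P/∂y = 2*y
  integrand = ∂Q/∂x - ∂P/∂y = -2*y.
Integrating over R: integral_0^1 integral_0^1 (-2*y) dx dy = -1.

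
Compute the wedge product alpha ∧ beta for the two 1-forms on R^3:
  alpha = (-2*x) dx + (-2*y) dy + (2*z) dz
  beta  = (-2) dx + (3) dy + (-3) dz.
alpha ∧ beta = (-6*x - 4*y) dx ∧ dy + (6*x + 4*z) dx ∧ dz + (6*y - 6*z) dy ∧ dz

Distribute the wedge, using dx_i ∧ dx_j = -dx_j ∧ dx_i and dx_i ∧ dx_i = 0. For each pair (i, j) with i < j, the coefficient of dx_i ∧ dx_j in alpha ∧ beta is (alpha_i * beta_j - alpha_j * beta_i). Collecting: alpha ∧ beta = (-6*x - 4*y) dx ∧ dy + (6*x + 4*z) dx ∧ dz + (6*y - 6*z) dy ∧ dz.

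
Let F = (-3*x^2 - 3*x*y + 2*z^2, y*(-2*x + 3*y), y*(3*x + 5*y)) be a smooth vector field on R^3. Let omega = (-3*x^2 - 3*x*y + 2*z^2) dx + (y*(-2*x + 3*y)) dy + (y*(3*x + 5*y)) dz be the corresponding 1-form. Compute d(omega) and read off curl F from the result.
d(omega) = (3*x + 10*y) dy ∧ dz + (-3*y + 4*z) dz ∧ dx + (3*x - 2*y) dx ∧ dy; curl F = (3*x + 10*y, -3*y + 4*z, 3*x - 2*y)

d omega = sum_{i<j} (∂f_j/∂x_i - ∂f_i/∂x_j) dx_i ∧ dx_j. Under the identification (dy ∧ dz, dz ∧ dx, dx ∧ dy) ↔ (e_x, e_y, e_z), the coefficients are exactly the components of curl F. Compute:
  ∂R/∂y - ∂Q/∂z = (3*x + 10*y) - (0) = 3*x + 10*y
  ∂P/∂z - ∂R/∂x = (4*z) - (3*y) = -3*y + 4*z
  ∂Q/∂x - ∂P/∂y = (-2*y) - (-3*x) = 3*x - 2*y.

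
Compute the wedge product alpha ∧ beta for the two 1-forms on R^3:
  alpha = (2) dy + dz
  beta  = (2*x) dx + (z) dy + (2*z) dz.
alpha ∧ beta = (-4*x) dx ∧ dy + (3*z) dy ∧ dz + (-2*x) dx ∧ dz

Distribute the wedge, using dx_i ∧ dx_j = -dx_j ∧ dx_i and dx_i ∧ dx_i = 0. For each pair (i, j) with i < j, the coefficient of dx_i ∧ dx_j in alpha ∧ beta is (alpha_i * beta_j - alpha_j * beta_i). Collecting: alpha ∧ beta = (-4*x) dx ∧ dy + (3*z) dy ∧ dz + (-2*x) dx ∧ dz.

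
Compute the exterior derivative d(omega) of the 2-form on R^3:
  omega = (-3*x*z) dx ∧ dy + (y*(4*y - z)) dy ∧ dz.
d(omega) = (-3*x) dx ∧ dy ∧ dz

For a 2-form omega = sum_{i<j} g_{ij} dx_i ∧ dx_j, the exterior derivative is
  d(omega) = sum_{i<j} d(g_{ij}) ∧ dx_i ∧ dx_j = sum_{i<j, k} (∂g_{ij}/∂x_k) dx_k ∧ dx_i ∧ dx_j.
Expand each term, using dx_k ∧ dx_i ∧ dx_j = sgn(permutation) dx_{(a)} ∧ dx_{(b)} ∧ dx_{(c)} with (a < b < c) sorted:
  d(-3*x*z) includes (∂/∂z)(-3*x*z) dz = (-3*x) dz, which multiplied by dx ∧ dy gives (-3*x) dx ∧ dy ∧ dz
Collecting like 3-forms: d(omega) = (-3*x) dx ∧ dy ∧ dz.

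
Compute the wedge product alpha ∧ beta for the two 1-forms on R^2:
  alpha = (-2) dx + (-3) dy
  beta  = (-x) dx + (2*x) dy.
alpha ∧ beta = (-7*x) dx ∧ dy

Distribute the wedge, using dx_i ∧ dx_j = -dx_j ∧ dx_i and dx_i ∧ dx_i = 0. For each pair (i, j) with i < j, the coefficient of dx_i ∧ dx_j in alpha ∧ beta is (alpha_i * beta_j - alpha_j * beta_i). Collecting: alpha ∧ beta = (-7*x) dx ∧ dy.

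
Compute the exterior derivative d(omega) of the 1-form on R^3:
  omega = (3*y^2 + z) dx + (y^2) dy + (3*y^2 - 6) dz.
d(omega) = (-6*y) dx ∧ dy + (-1) dx ∧ dz + (6*y) dy ∧ dz

For a 1-form omega = sum_i f_i dx_i, the exterior derivative is
  d(omega) = sum_{i < j} (∂f_j/∂x_i - ∂f_i/∂x_j) dx_i ∧ dx_j.
  coefficient of dx ∧ dy: ∂f_2/∂x - ∂f_1/∂y = ∂(y^2)/∂x - ∂(3*y^2 + z)/∂y = -6*y
  coefficient of dx ∧ dz: ∂f_3/∂x - ∂f_1/∂z = ∂(3*y^2 - 6)/∂x - ∂(3*y^2 + z)/∂z = -1
  coefficient of dy ∧ dz: ∂f_3/∂y - ∂f_2/∂z = ∂(3*y^2 - 6)/∂y - ∂(y^2)/∂z = 6*y
Assembling: d(omega) = (-6*y) dx ∧ dy + (-1) dx ∧ dz + (6*y) dy ∧ dz.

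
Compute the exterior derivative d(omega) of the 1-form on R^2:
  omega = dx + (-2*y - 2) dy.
d(omega) = 0

For a 1-form omega = sum_i f_i dx_i, the exterior derivative is
  d(omega) = sum_{i < j} (∂f_j/∂x_i - ∂f_i/∂x_j) dx_i ∧ dx_j.

Assembling: d(omega) = 0.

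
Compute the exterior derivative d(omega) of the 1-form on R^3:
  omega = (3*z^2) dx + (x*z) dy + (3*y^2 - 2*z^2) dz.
d(omega) = (z) dx ∧ dy + (-6*z) dx ∧ dz + (-x + 6*y) dy ∧ dz

For a 1-form omega = sum_i f_i dx_i, the exterior derivative is
  d(omega) = sum_{i < j} (∂f_j/∂x_i - ∂f_i/∂x_j) dx_i ∧ dx_j.
  coefficient of dx ∧ dy: ∂f_2/∂x - ∂f_1/∂y = ∂(x*z)/∂x - ∂(3*z^2)/∂y = z
  coefficient of dx ∧ dz: ∂f_3/∂x - ∂f_1/∂z = ∂(3*y^2 - 2*z^2)/∂x - ∂(3*z^2)/∂z = -6*z
  coefficient of dy ∧ dz: ∂f_3/∂y - ∂f_2/∂z = ∂(3*y^2 - 2*z^2)/∂y - ∂(x*z)/∂z = -x + 6*y
Assembling: d(omega) = (z) dx ∧ dy + (-6*z) dx ∧ dz + (-x + 6*y) dy ∧ dz.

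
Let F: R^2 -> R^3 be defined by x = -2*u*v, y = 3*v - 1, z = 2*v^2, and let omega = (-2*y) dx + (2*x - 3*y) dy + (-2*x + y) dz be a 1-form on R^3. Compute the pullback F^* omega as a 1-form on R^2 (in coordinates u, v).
F^* omega = (4*v*(3*v - 1)) du + (16*u*v^2 - 4*u + 12*v^2 - 31*v + 9) dv

Using F^*(f dg) = (f ∘ F) d(g ∘ F), substitute each coordinate x_i by F_i(u, v) in f_i, and replace dx_i by d F_i = (∂F_i/∂u) du + (∂F_i/∂v) dv.
  For the x component: f_1(F) = 2 - 6*v; d F_1 = (-2*v) du + (-2*u) dv
  For the y component: f_2(F) = -4*u*v - 9*v + 3; d F_2 = (0) du + (3) dv
  For the z component: f_3(F) = 4*u*v + 3*v - 1; d F_3 = (0) du + (4*v) dv
Combining and collecting du, dv coefficients:
  coeff of du: 4*v*(3*v - 1)
  coeff of dv: 16*u*v^2 - 4*u + 12*v^2 - 31*v + 9
F^* omega = (4*v*(3*v - 1)) du + (16*u*v^2 - 4*u + 12*v^2 - 31*v + 9) dv.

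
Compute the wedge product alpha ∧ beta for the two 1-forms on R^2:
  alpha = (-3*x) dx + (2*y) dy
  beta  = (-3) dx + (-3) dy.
alpha ∧ beta = (9*x + 6*y) dx ∧ dy

Distribute the wedge, using dx_i ∧ dx_j = -dx_j ∧ dx_i and dx_i ∧ dx_i = 0. For each pair (i, j) with i < j, the coefficient of dx_i ∧ dx_j in alpha ∧ beta is (alpha_i * beta_j - alpha_j * beta_i). Collecting: alpha ∧ beta = (9*x + 6*y) dx ∧ dy.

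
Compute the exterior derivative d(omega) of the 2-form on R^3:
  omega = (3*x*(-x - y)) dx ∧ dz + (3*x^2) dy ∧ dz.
d(omega) = (9*x) dx ∧ dy ∧ dz

For a 2-form omega = sum_{i<j} g_{ij} dx_i ∧ dx_j, the exterior derivative is
  d(omega) = sum_{i<j} d(g_{ij}) ∧ dx_i ∧ dx_j = sum_{i<j, k} (∂g_{ij}/∂x_k) dx_k ∧ dx_i ∧ dx_j.
Expand each term, using dx_k ∧ dx_i ∧ dx_j = sgn(permutation) dx_{(a)} ∧ dx_{(b)} ∧ dx_{(c)} with (a < b < c) sorted:
  d(3*x*(-x - y)) includes (∂/∂y)(3*x*(-x - y)) dy = (-3*x) dy, which multiplied by dx ∧ dz gives (3*x) dx ∧ dy ∧ dz
  d(3*x^2) includes (∂/∂x)(3*x^2) dx = (6*x) dx, which multiplied by dy ∧ dz gives (6*x) dx ∧ dy ∧ dz
Collecting like 3-forms: d(omega) = (9*x) dx ∧ dy ∧ dz.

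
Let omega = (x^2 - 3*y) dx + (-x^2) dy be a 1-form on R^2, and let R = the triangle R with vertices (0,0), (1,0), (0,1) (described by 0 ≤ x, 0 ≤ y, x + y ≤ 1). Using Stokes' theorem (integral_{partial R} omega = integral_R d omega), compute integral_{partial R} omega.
integral_(partial R) omega = 7/6

Stokes: integral_partial_R omega = integral_R d omega with d omega = (∂Q/∂x - ∂P/∂y) dx ∧ dy.
  ∂Q/∂x = -2*x
  ∂P/∂y = -3
  integrand = ∂Q/∂x - ∂P/∂y = 3 - 2*x.
Integrating over R: integral_0^1 integral_0^{1-x} (3 - 2*x) dy dx = 7/6.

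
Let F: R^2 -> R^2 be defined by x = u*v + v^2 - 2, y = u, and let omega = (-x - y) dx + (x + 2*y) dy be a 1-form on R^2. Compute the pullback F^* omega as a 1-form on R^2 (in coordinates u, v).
F^* omega = (-u*v^2 + 2*u - v^3 + v^2 + 2*v - 2) du + (-u^2*v - u^2 - 3*u*v^2 - 2*u*v + 2*u - 2*v^3 + 4*v) dv

Using F^*(f dg) = (f ∘ F) d(g ∘ F), substitute each coordinate x_i by F_i(u, v) in f_i, and replace dx_i by d F_i = (∂F_i/∂u) du + (∂F_i/∂v) dv.
  For the x component: f_1(F) = -u*v - u - v^2 + 2; d F_1 = (v) du + (u + 2*v) dv
  For the y component: f_2(F) = u*v + 2*u + v^2 - 2; d F_2 = (1) du + (0) dv
Combining and collecting du, dv coefficients:
  coeff of du: -u*v^2 + 2*u - v^3 + v^2 + 2*v - 2
  coeff of dv: -u^2*v - u^2 - 3*u*v^2 - 2*u*v + 2*u - 2*v^3 + 4*v
F^* omega = (-u*v^2 + 2*u - v^3 + v^2 + 2*v - 2) du + (-u^2*v - u^2 - 3*u*v^2 - 2*u*v + 2*u - 2*v^3 + 4*v) dv.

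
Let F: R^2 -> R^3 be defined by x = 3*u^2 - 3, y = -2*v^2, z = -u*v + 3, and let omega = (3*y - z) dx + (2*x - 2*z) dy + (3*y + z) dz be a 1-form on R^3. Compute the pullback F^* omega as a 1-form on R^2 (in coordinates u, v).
F^* omega = (6*u^2*v - 35*u*v^2 - 18*u + 6*v^3 - 3*v) du + (-23*u^2*v - 2*u*v^2 - 3*u + 48*v) dv

Using F^*(f dg) = (f ∘ F) d(g ∘ F), substitute each coordinate x_i by F_i(u, v) in f_i, and replace dx_i by d F_i = (∂F_i/∂u) du + (∂F_i/∂v) dv.
  For the x component: f_1(F) = u*v - 6*v^2 - 3; d F_1 = (6*u) du + (0) dv
  For the y component: f_2(F) = 6*u^2 + 2*u*v - 12; d F_2 = (0) du + (-4*v) dv
  For the z component: f_3(F) = -u*v - 6*v^2 + 3; d F_3 = (-v) du + (-u) dv
Combining and collecting du, dv coefficients:
  coeff of du: 6*u^2*v - 35*u*v^2 - 18*u + 6*v^3 - 3*v
  coeff of dv: -23*u^2*v - 2*u*v^2 - 3*u + 48*v
F^* omega = (6*u^2*v - 35*u*v^2 - 18*u + 6*v^3 - 3*v) du + (-23*u^2*v - 2*u*v^2 - 3*u + 48*v) dv.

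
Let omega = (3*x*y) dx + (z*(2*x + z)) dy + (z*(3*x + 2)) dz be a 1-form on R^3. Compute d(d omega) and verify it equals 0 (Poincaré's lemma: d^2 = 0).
d(d omega) = 0

Step 1: d omega = sum_{i<j} (∂f_j/∂x_i - ∂f_i/∂x_j) dx_i ∧ dx_j:
  coeff of dx ∧ dy: -3*x + 2*z
  coeff of dx ∧ dz: 3*z
  coeff of dy ∧ dz: -2*x - 2*z
Step 2: Apply d again to each 2-form coefficient. The only possible 3-form in R^3 is dx ∧ dy ∧ dz, with coefficient
  ∂(coeff of dy∧dz)/∂x - ∂(coeff of dx∧dz)/∂y + ∂(coeff of dx∧dy)/∂z
  = ∂/∂x (-2*x - 2*z) - ∂/∂y (3*z) + ∂/∂z (-3*x + 2*z).
Each of these terms simplifies to sums of mixed partials that cancel in pairs. The result is 0 (by equality of mixed partials for smooth functions — Schwarz / Clairaut).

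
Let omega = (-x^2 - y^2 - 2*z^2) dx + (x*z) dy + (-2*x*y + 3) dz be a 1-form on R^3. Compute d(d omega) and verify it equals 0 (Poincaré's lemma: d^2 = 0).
d(d omega) = 0

Step 1: d omega = sum_{i<j} (∂f_j/∂x_i - ∂f_i/∂x_j) dx_i ∧ dx_j:
  coeff of dx ∧ dy: 2*y + z
  coeff of dx ∧ dz: -2*y + 4*z
  coeff of dy ∧ dz: -3*x
Step 2: Apply d again to each 2-form coefficient. The only possible 3-form in R^3 is dx ∧ dy ∧ dz, with coefficient
  ∂(coeff of dy∧dz)/∂x - ∂(coeff of dx∧dz)/∂y + ∂(coeff of dx∧dy)/∂z
  = ∂/∂x (-3*x) - ∂/∂y (-2*y + 4*z) + ∂/∂z (2*y + z).
Each of these terms simplifies to sums of mixed partials that cancel in pairs. The result is 0 (by equality of mixed partials for smooth functions — Schwarz / Clairaut).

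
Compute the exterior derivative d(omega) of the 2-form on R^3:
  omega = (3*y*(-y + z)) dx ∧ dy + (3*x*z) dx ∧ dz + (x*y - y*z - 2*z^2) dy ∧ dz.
d(omega) = (4*y) dx ∧ dy ∧ dz

For a 2-form omega = sum_{i<j} g_{ij} dx_i ∧ dx_j, the exterior derivative is
  d(omega) = sum_{i<j} d(g_{ij}) ∧ dx_i ∧ dx_j = sum_{i<j, k} (∂g_{ij}/∂x_k) dx_k ∧ dx_i ∧ dx_j.
Expand each term, using dx_k ∧ dx_i ∧ dx_j = sgn(permutation) dx_{(a)} ∧ dx_{(b)} ∧ dx_{(c)} with (a < b < c) sorted:
  d(3*y*(-y + z)) includes (∂/∂z)(3*y*(-y + z)) dz = (3*y) dz, which multiplied by dx ∧ dy gives (3*y) dx ∧ dy ∧ dz
  d(x*y - y*z - 2*z^2) includes (∂/∂x)(x*y - y*z - 2*z^2) dx = (y) dx, which multiplied by dy ∧ dz gives (y) dx ∧ dy ∧ dz
Collecting like 3-forms: d(omega) = (4*y) dx ∧ dy ∧ dz.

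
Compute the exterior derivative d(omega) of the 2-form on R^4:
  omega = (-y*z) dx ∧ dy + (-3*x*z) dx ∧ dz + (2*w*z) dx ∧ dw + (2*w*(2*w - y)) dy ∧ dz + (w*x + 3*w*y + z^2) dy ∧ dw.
d(omega) = (-y) dx ∧ dy ∧ dz + (-2*w) dx ∧ dz ∧ dw + (8*w - 2*y - 2*z) dy ∧ dz ∧ dw + (w) dx ∧ dy ∧ dw

For a 2-form omega = sum_{i<j} g_{ij} dx_i ∧ dx_j, the exterior derivative is
  d(omega) = sum_{i<j} d(g_{ij}) ∧ dx_i ∧ dx_j = sum_{i<j, k} (∂g_{ij}/∂x_k) dx_k ∧ dx_i ∧ dx_j.
Expand each term, using dx_k ∧ dx_i ∧ dx_j = sgn(permutation) dx_{(a)} ∧ dx_{(b)} ∧ dx_{(c)} with (a < b < c) sorted:
  d(-y*z) includes (∂/∂z)(-y*z) dz = (-y) dz, which multiplied by dx ∧ dy gives (-y) dx ∧ dy ∧ dz
  d(2*w*z) includes (∂/∂z)(2*w*z) dz = (2*w) dz, which multiplied by dx ∧ dw gives (-2*w) dx ∧ dz ∧ dw
  d(2*w*(2*w - y)) includes (∂/∂w)(2*w*(2*w - y)) dw = (8*w - 2*y) dw, which multiplied by dy ∧ dz gives (8*w - 2*y) dy ∧ dz ∧ dw
  d(w*x + 3*w*y + z^2) includes (∂/∂x)(w*x + 3*w*y + z^2) dx = (w) dx, which multiplied by dy ∧ dw gives (w) dx ∧ dy ∧ dw
  d(w*x + 3*w*y + z^2) includes (∂/∂z)(w*x + 3*w*y + z^2) dz = (2*z) dz, which multiplied by dy ∧ dw gives (-2*z) dy ∧ dz ∧ dw
Collecting like 3-forms: d(omega) = (-y) dx ∧ dy ∧ dz + (-2*w) dx ∧ dz ∧ dw + (8*w - 2*y - 2*z) dy ∧ dz ∧ dw + (w) dx ∧ dy ∧ dw.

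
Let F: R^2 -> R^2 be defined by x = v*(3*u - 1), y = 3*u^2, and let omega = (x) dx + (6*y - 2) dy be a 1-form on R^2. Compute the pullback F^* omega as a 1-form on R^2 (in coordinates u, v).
F^* omega = (108*u^3 + 9*u*v^2 - 12*u - 3*v^2) du + (v*(9*u^2 - 6*u + 1)) dv

Using F^*(f dg) = (f ∘ F) d(g ∘ F), substitute each coordinate x_i by F_i(u, v) in f_i, and replace dx_i by d F_i = (∂F_i/∂u) du + (∂F_i/∂v) dv.
  For the x component: f_1(F) = v*(3*u - 1); d F_1 = (3*v) du + (3*u - 1) dv
  For the y component: f_2(F) = 18*u^2 - 2; d F_2 = (6*u) du + (0) dv
Combining and collecting du, dv coefficients:
  coeff of du: 108*u^3 + 9*u*v^2 - 12*u - 3*v^2
  coeff of dv: v*(9*u^2 - 6*u + 1)
F^* omega = (108*u^3 + 9*u*v^2 - 12*u - 3*v^2) du + (v*(9*u^2 - 6*u + 1)) dv.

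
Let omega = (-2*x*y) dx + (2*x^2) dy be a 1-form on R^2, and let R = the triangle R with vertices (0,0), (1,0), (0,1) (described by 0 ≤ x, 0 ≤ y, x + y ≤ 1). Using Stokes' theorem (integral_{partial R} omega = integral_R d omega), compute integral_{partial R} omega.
integral_(partial R) omega = 1

Stokes: integral_partial_R omega = integral_R d omega with d omega = (∂Q/∂x - ∂P/∂y) dx ∧ dy.
  ∂Q/∂x = 4*x
  ∂P/∂y = -2*x
  integrand = ∂Q/∂x - ∂P/∂y = 6*x.
Integrating over R: integral_0^1 integral_0^{1-x} (6*x) dy dx = 1.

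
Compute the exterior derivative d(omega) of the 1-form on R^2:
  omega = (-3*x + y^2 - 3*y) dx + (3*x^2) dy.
d(omega) = (6*x - 2*y + 3) dx ∧ dy

For a 1-form omega = sum_i f_i dx_i, the exterior derivative is
  d(omega) = sum_{i < j} (∂f_j/∂x_i - ∂f_i/∂x_j) dx_i ∧ dx_j.
  coefficient of dx ∧ dy: ∂f_2/∂x - ∂f_1/∂y = ∂(3*x^2)/∂x - ∂(-3*x + y^2 - 3*y)/∂y = 6*x - 2*y + 3
Assembling: d(omega) = (6*x - 2*y + 3) dx ∧ dy.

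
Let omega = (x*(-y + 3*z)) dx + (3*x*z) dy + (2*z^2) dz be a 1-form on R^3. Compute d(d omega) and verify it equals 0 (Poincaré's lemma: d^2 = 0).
d(d omega) = 0

Step 1: d omega = sum_{i<j} (∂f_j/∂x_i - ∂f_i/∂x_j) dx_i ∧ dx_j:
  coeff of dx ∧ dy: x + 3*z
  coeff of dx ∧ dz: -3*x
  coeff of dy ∧ dz: -3*x
Step 2: Apply d again to each 2-form coefficient. The only possible 3-form in R^3 is dx ∧ dy ∧ dz, with coefficient
  ∂(coeff of dy∧dz)/∂x - ∂(coeff of dx∧dz)/∂y + ∂(coeff of dx∧dy)/∂z
  = ∂/∂x (-3*x) - ∂/∂y (-3*x) + ∂/∂z (x + 3*z).
Each of these terms simplifies to sums of mixed partials that cancel in pairs. The result is 0 (by equality of mixed partials for smooth functions — Schwarz / Clairaut).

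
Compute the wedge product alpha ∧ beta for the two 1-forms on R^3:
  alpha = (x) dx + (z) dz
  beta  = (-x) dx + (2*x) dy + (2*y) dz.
alpha ∧ beta = (2*x^2) dx ∧ dy + (x*(2*y + z)) dx ∧ dz + (-2*x*z) dy ∧ dz

Distribute the wedge, using dx_i ∧ dx_j = -dx_j ∧ dx_i and dx_i ∧ dx_i = 0. For each pair (i, j) with i < j, the coefficient of dx_i ∧ dx_j in alpha ∧ beta is (alpha_i * beta_j - alpha_j * beta_i). Collecting: alpha ∧ beta = (2*x^2) dx ∧ dy + (x*(2*y + z)) dx ∧ dz + (-2*x*z) dy ∧ dz.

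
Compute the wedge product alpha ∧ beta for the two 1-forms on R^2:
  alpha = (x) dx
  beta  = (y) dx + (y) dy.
alpha ∧ beta = (x*y) dx ∧ dy

Distribute the wedge, using dx_i ∧ dx_j = -dx_j ∧ dx_i and dx_i ∧ dx_i = 0. For each pair (i, j) with i < j, the coefficient of dx_i ∧ dx_j in alpha ∧ beta is (alpha_i * beta_j - alpha_j * beta_i). Collecting: alpha ∧ beta = (x*y) dx ∧ dy.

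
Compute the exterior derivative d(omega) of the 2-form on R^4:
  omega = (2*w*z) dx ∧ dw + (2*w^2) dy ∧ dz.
d(omega) = (-2*w) dx ∧ dz ∧ dw + (4*w) dy ∧ dz ∧ dw

For a 2-form omega = sum_{i<j} g_{ij} dx_i ∧ dx_j, the exterior derivative is
  d(omega) = sum_{i<j} d(g_{ij}) ∧ dx_i ∧ dx_j = sum_{i<j, k} (∂g_{ij}/∂x_k) dx_k ∧ dx_i ∧ dx_j.
Expand each term, using dx_k ∧ dx_i ∧ dx_j = sgn(permutation) dx_{(a)} ∧ dx_{(b)} ∧ dx_{(c)} with (a < b < c) sorted:
  d(2*w*z) includes (∂/∂z)(2*w*z) dz = (2*w) dz, which multiplied by dx ∧ dw gives (-2*w) dx ∧ dz ∧ dw
  d(2*w^2) includes (∂/∂w)(2*w^2) dw = (4*w) dw, which multiplied by dy ∧ dz gives (4*w) dy ∧ dz ∧ dw
Collecting like 3-forms: d(omega) = (-2*w) dx ∧ dz ∧ dw + (4*w) dy ∧ dz ∧ dw.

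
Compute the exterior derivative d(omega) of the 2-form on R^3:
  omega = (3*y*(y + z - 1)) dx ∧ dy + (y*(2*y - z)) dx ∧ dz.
d(omega) = (-y + z) dx ∧ dy ∧ dz

For a 2-form omega = sum_{i<j} g_{ij} dx_i ∧ dx_j, the exterior derivative is
  d(omega) = sum_{i<j} d(g_{ij}) ∧ dx_i ∧ dx_j = sum_{i<j, k} (∂g_{ij}/∂x_k) dx_k ∧ dx_i ∧ dx_j.
Expand each term, using dx_k ∧ dx_i ∧ dx_j = sgn(permutation) dx_{(a)} ∧ dx_{(b)} ∧ dx_{(c)} with (a < b < c) sorted:
  d(3*y*(y + z - 1)) includes (∂/∂z)(3*y*(y + z - 1)) dz = (3*y) dz, which multiplied by dx ∧ dy gives (3*y) dx ∧ dy ∧ dz
  d(y*(2*y - z)) includes (∂/∂y)(y*(2*y - z)) dy = (4*y - z) dy, which multiplied by dx ∧ dz gives (-4*y + z) dx ∧ dy ∧ dz
Collecting like 3-forms: d(omega) = (-y + z) dx ∧ dy ∧ dz.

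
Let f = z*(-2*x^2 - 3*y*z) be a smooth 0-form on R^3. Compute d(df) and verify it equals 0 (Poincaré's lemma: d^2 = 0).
d(df) = 0

Step 1: df = sum_i (∂f/∂x_i) dx_i = (-4*x*z) dx + (-3*z^2) dy + (-2*x^2 - 6*y*z) dz.
Step 2: Apply d again. Using the 1-form formula, the coefficient of dx ∧ dy in d(df) is ∂^2 f/∂x ∂y - ∂^2 f/∂y ∂x = (0) - (0) = 0 (equality of mixed partials for smooth f).
Similarly for dx ∧ dz and dy ∧ dz — all coefficients vanish. So d(df) = 0.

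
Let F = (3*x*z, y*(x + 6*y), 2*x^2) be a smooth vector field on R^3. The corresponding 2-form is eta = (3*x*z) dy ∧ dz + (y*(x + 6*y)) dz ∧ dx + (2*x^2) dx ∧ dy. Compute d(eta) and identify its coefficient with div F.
d(eta) = (x + 12*y + 3*z) dx ∧ dy ∧ dz; div F = x + 12*y + 3*z

For a 2-form in R^3 of the form above, applying d gives a 3-form with coefficient ∂P/∂x + ∂Q/∂y + ∂R/∂z:
  ∂P/∂x = 3*z
  ∂Q/∂y = x + 12*y
  ∂R/∂z = 0
Sum = x + 12*y + 3*z, which is exactly div F.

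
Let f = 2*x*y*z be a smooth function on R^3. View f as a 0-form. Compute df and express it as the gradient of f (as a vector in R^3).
df = (2*y*z) dx + (2*x*z) dy + (2*x*y) dz; grad f = (2*y*z, 2*x*z, 2*x*y)

For a 0-form f, d f = (∂f/∂x) dx + (∂f/∂y) dy + (∂f/∂z) dz. The components of the vector representation are exactly the entries of grad f in Cartesian coordinates:
  ∂f/∂x = 2*y*z
  ∂f/∂y = 2*x*z
  ∂f/∂z = 2*x*y.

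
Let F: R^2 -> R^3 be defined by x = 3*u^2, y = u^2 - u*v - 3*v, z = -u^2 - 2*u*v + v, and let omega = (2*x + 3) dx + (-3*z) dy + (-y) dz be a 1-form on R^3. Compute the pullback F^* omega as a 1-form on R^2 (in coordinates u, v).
F^* omega = (44*u^3 + 9*u^2*v - 8*u*v^2 - 12*u*v + 18*u - 3*v^2) du + (-u^3 - 8*u^2*v - 10*u^2 - 20*u*v + 12*v) dv

Using F^*(f dg) = (f ∘ F) d(g ∘ F), substitute each coordinate x_i by F_i(u, v) in f_i, and replace dx_i by d F_i = (∂F_i/∂u) du + (∂F_i/∂v) dv.
  For the x component: f_1(F) = 6*u^2 + 3; d F_1 = (6*u) du + (0) dv
  For the y component: f_2(F) = 3*u^2 + 6*u*v - 3*v; d F_2 = (2*u - v) du + (-u - 3) dv
  For the z component: f_3(F) = -u^2 + u*v + 3*v; d F_3 = (-2*u - 2*v) du + (1 - 2*u) dv
Combining and collecting du, dv coefficients:
  coeff of du: 44*u^3 + 9*u^2*v - 8*u*v^2 - 12*u*v + 18*u - 3*v^2
  coeff of dv: -u^3 - 8*u^2*v - 10*u^2 - 20*u*v + 12*v
F^* omega = (44*u^3 + 9*u^2*v - 8*u*v^2 - 12*u*v + 18*u - 3*v^2) du + (-u^3 - 8*u^2*v - 10*u^2 - 20*u*v + 12*v) dv.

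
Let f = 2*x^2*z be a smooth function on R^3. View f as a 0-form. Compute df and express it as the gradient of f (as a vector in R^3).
df = (4*x*z) dx + (0) dy + (2*x^2) dz; grad f = (4*x*z, 0, 2*x^2)

For a 0-form f, d f = (∂f/∂x) dx + (∂f/∂y) dy + (∂f/∂z) dz. The components of the vector representation are exactly the entries of grad f in Cartesian coordinates:
  ∂f/∂x = 4*x*z
  ∂f/∂y = 0
  ∂f/∂z = 2*x^2.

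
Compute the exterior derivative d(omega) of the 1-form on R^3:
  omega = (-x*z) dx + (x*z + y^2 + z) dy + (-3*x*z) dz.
d(omega) = (z) dx ∧ dy + (x - 3*z) dx ∧ dz + (-x - 1) dy ∧ dz

For a 1-form omega = sum_i f_i dx_i, the exterior derivative is
  d(omega) = sum_{i < j} (∂f_j/∂x_i - ∂f_i/∂x_j) dx_i ∧ dx_j.
  coefficient of dx ∧ dy: ∂f_2/∂x - ∂f_1/∂y = ∂(x*z + y^2 + z)/∂x - ∂(-x*z)/∂y = z
  coefficient of dx ∧ dz: ∂f_3/∂x - ∂f_1/∂z = ∂(-3*x*z)/∂x - ∂(-x*z)/∂z = x - 3*z
  coefficient of dy ∧ dz: ∂f_3/∂y - ∂f_2/∂z = ∂(-3*x*z)/∂y - ∂(x*z + y^2 + z)/∂z = -x - 1
Assembling: d(omega) = (z) dx ∧ dy + (x - 3*z) dx ∧ dz + (-x - 1) dy ∧ dz.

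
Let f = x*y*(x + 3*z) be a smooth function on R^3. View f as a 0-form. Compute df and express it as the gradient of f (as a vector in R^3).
df = (y*(2*x + 3*z)) dx + (x*(x + 3*z)) dy + (3*x*y) dz; grad f = (y*(2*x + 3*z), x*(x + 3*z), 3*x*y)

For a 0-form f, d f = (∂f/∂x) dx + (∂f/∂y) dy + (∂f/∂z) dz. The components of the vector representation are exactly the entries of grad f in Cartesian coordinates:
  ∂f/∂x = y*(2*x + 3*z)
  ∂f/∂y = x*(x + 3*z)
  ∂f/∂z = 3*x*y.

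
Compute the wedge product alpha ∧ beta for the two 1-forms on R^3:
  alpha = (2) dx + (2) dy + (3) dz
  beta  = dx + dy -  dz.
alpha ∧ beta = (-5) dx ∧ dz + (-5) dy ∧ dz

Distribute the wedge, using dx_i ∧ dx_j = -dx_j ∧ dx_i and dx_i ∧ dx_i = 0. For each pair (i, j) with i < j, the coefficient of dx_i ∧ dx_j in alpha ∧ beta is (alpha_i * beta_j - alpha_j * beta_i). Collecting: alpha ∧ beta = (-5) dx ∧ dz + (-5) dy ∧ dz.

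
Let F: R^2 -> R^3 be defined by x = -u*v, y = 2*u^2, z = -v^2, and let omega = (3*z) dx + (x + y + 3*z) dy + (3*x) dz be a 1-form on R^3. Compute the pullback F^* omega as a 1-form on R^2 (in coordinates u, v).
F^* omega = (8*u^3 - 4*u^2*v - 12*u*v^2 + 3*v^3) du + (9*u*v^2) dv

Using F^*(f dg) = (f ∘ F) d(g ∘ F), substitute each coordinate x_i by F_i(u, v) in f_i, and replace dx_i by d F_i = (∂F_i/∂u) du + (∂F_i/∂v) dv.
  For the x component: f_1(F) = -3*v^2; d F_1 = (-v) du + (-u) dv
  For the y component: f_2(F) = 2*u^2 - u*v - 3*v^2; d F_2 = (4*u) du + (0) dv
  For the z component: f_3(F) = -3*u*v; d F_3 = (0) du + (-2*v) dv
Combining and collecting du, dv coefficients:
  coeff of du: 8*u^3 - 4*u^2*v - 12*u*v^2 + 3*v^3
  coeff of dv: 9*u*v^2
F^* omega = (8*u^3 - 4*u^2*v - 12*u*v^2 + 3*v^3) du + (9*u*v^2) dv.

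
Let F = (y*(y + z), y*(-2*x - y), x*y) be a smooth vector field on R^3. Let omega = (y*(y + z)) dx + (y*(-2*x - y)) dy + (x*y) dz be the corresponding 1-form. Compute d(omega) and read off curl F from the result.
d(omega) = (x) dy ∧ dz + (0) dz ∧ dx + (-4*y - z) dx ∧ dy; curl F = (x, 0, -4*y - z)

d omega = sum_{i<j} (∂f_j/∂x_i - ∂f_i/∂x_j) dx_i ∧ dx_j. Under the identification (dy ∧ dz, dz ∧ dx, dx ∧ dy) ↔ (e_x, e_y, e_z), the coefficients are exactly the components of curl F. Compute:
  ∂R/∂y - ∂Q/∂z = (x) - (0) = x
  ∂P/∂z - ∂R/∂x = (y) - (y) = 0
  ∂Q/∂x - ∂P/∂y = (-2*y) - (2*y + z) = -4*y - z.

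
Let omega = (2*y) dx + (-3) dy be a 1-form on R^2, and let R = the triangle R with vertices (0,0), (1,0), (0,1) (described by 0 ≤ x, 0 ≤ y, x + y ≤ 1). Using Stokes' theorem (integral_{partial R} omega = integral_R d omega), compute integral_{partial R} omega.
integral_(partial R) omega = -1

Stokes: integral_partial_R omega = integral_R d omega with d omega = (∂Q/∂x - ∂P/∂y) dx ∧ dy.
  ∂Q/∂x = 0
  ∂P/∂y = 2
  integrand = ∂Q/∂x - ∂P/∂y = -2.
Integrating over R: integral_0^1 integral_0^{1-x} (-2) dy dx = -1.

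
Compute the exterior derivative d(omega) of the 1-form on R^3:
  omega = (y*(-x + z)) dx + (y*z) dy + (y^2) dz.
d(omega) = (x - z) dx ∧ dy + (-y) dx ∧ dz + (y) dy ∧ dz

For a 1-form omega = sum_i f_i dx_i, the exterior derivative is
  d(omega) = sum_{i < j} (∂f_j/∂x_i - ∂f_i/∂x_j) dx_i ∧ dx_j.
  coefficient of dx ∧ dy: ∂f_2/∂x - ∂f_1/∂y = ∂(y*z)/∂x - ∂(y*(-x + z))/∂y = x - z
  coefficient of dx ∧ dz: ∂f_3/∂x - ∂f_1/∂z = ∂(y^2)/∂x - ∂(y*(-x + z))/∂z = -y
  coefficient of dy ∧ dz: ∂f_3/∂y - ∂f_2/∂z = ∂(y^2)/∂y - ∂(y*z)/∂z = y
Assembling: d(omega) = (x - z) dx ∧ dy + (-y) dx ∧ dz + (y) dy ∧ dz.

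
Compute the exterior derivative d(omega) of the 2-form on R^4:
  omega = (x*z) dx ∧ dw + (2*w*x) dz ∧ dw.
d(omega) = (2*w - x) dx ∧ dz ∧ dw

For a 2-form omega = sum_{i<j} g_{ij} dx_i ∧ dx_j, the exterior derivative is
  d(omega) = sum_{i<j} d(g_{ij}) ∧ dx_i ∧ dx_j = sum_{i<j, k} (∂g_{ij}/∂x_k) dx_k ∧ dx_i ∧ dx_j.
Expand each term, using dx_k ∧ dx_i ∧ dx_j = sgn(permutation) dx_{(a)} ∧ dx_{(b)} ∧ dx_{(c)} with (a < b < c) sorted:
  d(x*z) includes (∂/∂z)(x*z) dz = (x) dz, which multiplied by dx ∧ dw gives (-x) dx ∧ dz ∧ dw
  d(2*w*x) includes (∂/∂x)(2*w*x) dx = (2*w) dx, which multiplied by dz ∧ dw gives (2*w) dx ∧ dz ∧ dw
Collecting like 3-forms: d(omega) = (2*w - x) dx ∧ dz ∧ dw.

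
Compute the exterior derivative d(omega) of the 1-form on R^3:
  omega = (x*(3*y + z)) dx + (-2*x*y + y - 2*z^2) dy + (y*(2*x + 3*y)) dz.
d(omega) = (-3*x - 2*y) dx ∧ dy + (-x + 2*y) dx ∧ dz + (2*x + 6*y + 4*z) dy ∧ dz

For a 1-form omega = sum_i f_i dx_i, the exterior derivative is
  d(omega) = sum_{i < j} (∂f_j/∂x_i - ∂f_i/∂x_j) dx_i ∧ dx_j.
  coefficient of dx ∧ dy: ∂f_2/∂x - ∂f_1/∂y = ∂(-2*x*y + y - 2*z^2)/∂x - ∂(x*(3*y + z))/∂y = -3*x - 2*y
  coefficient of dx ∧ dz: ∂f_3/∂x - ∂f_1/∂z = ∂(y*(2*x + 3*y))/∂x - ∂(x*(3*y + z))/∂z = -x + 2*y
  coefficient of dy ∧ dz: ∂f_3/∂y - ∂f_2/∂z = ∂(y*(2*x + 3*y))/∂y - ∂(-2*x*y + y - 2*z^2)/∂z = 2*x + 6*y + 4*z
Assembling: d(omega) = (-3*x - 2*y) dx ∧ dy + (-x + 2*y) dx ∧ dz + (2*x + 6*y + 4*z) dy ∧ dz.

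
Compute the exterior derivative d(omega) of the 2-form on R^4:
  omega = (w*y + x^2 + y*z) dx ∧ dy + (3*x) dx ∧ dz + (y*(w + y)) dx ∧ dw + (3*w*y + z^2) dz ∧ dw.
d(omega) = (y) dx ∧ dy ∧ dz + (-w - y) dx ∧ dy ∧ dw + (3*w) dy ∧ dz ∧ dw

For a 2-form omega = sum_{i<j} g_{ij} dx_i ∧ dx_j, the exterior derivative is
  d(omega) = sum_{i<j} d(g_{ij}) ∧ dx_i ∧ dx_j = sum_{i<j, k} (∂g_{ij}/∂x_k) dx_k ∧ dx_i ∧ dx_j.
Expand each term, using dx_k ∧ dx_i ∧ dx_j = sgn(permutation) dx_{(a)} ∧ dx_{(b)} ∧ dx_{(c)} with (a < b < c) sorted:
  d(w*y + x^2 + y*z) includes (∂/∂z)(w*y + x^2 + y*z) dz = (y) dz, which multiplied by dx ∧ dy gives (y) dx ∧ dy ∧ dz
  d(w*y + x^2 + y*z) includes (∂/∂w)(w*y + x^2 + y*z) dw = (y) dw, which multiplied by dx ∧ dy gives (y) dx ∧ dy ∧ dw
  d(y*(w + y)) includes (∂/∂y)(y*(w + y)) dy = (w + 2*y) dy, which multiplied by dx ∧ dw gives (-w - 2*y) dx ∧ dy ∧ dw
  d(3*w*y + z^2) includes (∂/∂y)(3*w*y + z^2) dy = (3*w) dy, which multiplied by dz ∧ dw gives (3*w) dy ∧ dz ∧ dw
Collecting like 3-forms: d(omega) = (y) dx ∧ dy ∧ dz + (-w - y) dx ∧ dy ∧ dw + (3*w) dy ∧ dz ∧ dw.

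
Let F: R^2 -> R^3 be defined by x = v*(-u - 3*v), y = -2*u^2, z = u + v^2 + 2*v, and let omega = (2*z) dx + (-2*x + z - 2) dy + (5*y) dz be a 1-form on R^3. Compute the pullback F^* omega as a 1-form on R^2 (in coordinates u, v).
F^* omega = (-8*u^2*v - 14*u^2 - 28*u*v^2 - 10*u*v + 8*u - 2*v^3 - 4*v^2) du + (-20*u^2*v - 22*u^2 - 2*u*v^2 - 16*u*v - 12*v^3 - 24*v^2) dv

Using F^*(f dg) = (f ∘ F) d(g ∘ F), substitute each coordinate x_i by F_i(u, v) in f_i, and replace dx_i by d F_i = (∂F_i/∂u) du + (∂F_i/∂v) dv.
  For the x component: f_1(F) = 2*u + 2*v^2 + 4*v; d F_1 = (-v) du + (-u - 6*v) dv
  For the y component: f_2(F) = 2*u*v + u + 7*v^2 + 2*v - 2; d F_2 = (-4*u) du + (0) dv
  For the z component: f_3(F) = -10*u^2; d F_3 = (1) du + (2*v + 2) dv
Combining and collecting du, dv coefficients:
  coeff of du: -8*u^2*v - 14*u^2 - 28*u*v^2 - 10*u*v + 8*u - 2*v^3 - 4*v^2
  coeff of dv: -20*u^2*v - 22*u^2 - 2*u*v^2 - 16*u*v - 12*v^3 - 24*v^2
F^* omega = (-8*u^2*v - 14*u^2 - 28*u*v^2 - 10*u*v + 8*u - 2*v^3 - 4*v^2) du + (-20*u^2*v - 22*u^2 - 2*u*v^2 - 16*u*v - 12*v^3 - 24*v^2) dv.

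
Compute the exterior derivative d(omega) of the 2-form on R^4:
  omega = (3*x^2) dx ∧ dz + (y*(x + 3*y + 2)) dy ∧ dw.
d(omega) = (y) dx ∧ dy ∧ dw

For a 2-form omega = sum_{i<j} g_{ij} dx_i ∧ dx_j, the exterior derivative is
  d(omega) = sum_{i<j} d(g_{ij}) ∧ dx_i ∧ dx_j = sum_{i<j, k} (∂g_{ij}/∂x_k) dx_k ∧ dx_i ∧ dx_j.
Expand each term, using dx_k ∧ dx_i ∧ dx_j = sgn(permutation) dx_{(a)} ∧ dx_{(b)} ∧ dx_{(c)} with (a < b < c) sorted:
  d(y*(x + 3*y + 2)) includes (∂/∂x)(y*(x + 3*y + 2)) dx = (y) dx, which multiplied by dy ∧ dw gives (y) dx ∧ dy ∧ dw
Collecting like 3-forms: d(omega) = (y) dx ∧ dy ∧ dw.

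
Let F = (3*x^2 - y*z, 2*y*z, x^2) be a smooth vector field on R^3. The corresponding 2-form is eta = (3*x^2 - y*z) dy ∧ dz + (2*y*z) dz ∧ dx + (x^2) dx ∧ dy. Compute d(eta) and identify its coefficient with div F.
d(eta) = (6*x + 2*z) dx ∧ dy ∧ dz; div F = 6*x + 2*z

For a 2-form in R^3 of the form above, applying d gives a 3-form with coefficient ∂P/∂x + ∂Q/∂y + ∂R/∂z:
  ∂P/∂x = 6*x
  ∂Q/∂y = 2*z
  ∂R/∂z = 0
Sum = 6*x + 2*z, which is exactly div F.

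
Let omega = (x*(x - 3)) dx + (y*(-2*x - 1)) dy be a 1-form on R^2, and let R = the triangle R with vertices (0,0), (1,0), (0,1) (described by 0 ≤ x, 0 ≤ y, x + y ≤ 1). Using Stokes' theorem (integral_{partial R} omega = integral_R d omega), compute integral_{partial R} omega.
integral_(partial R) omega = -1/3

Stokes: integral_partial_R omega = integral_R d omega with d omega = (∂Q/∂x - ∂P/∂y) dx ∧ dy.
  ∂Q/∂x = -2*y
  ∂P/∂y = 0
  integrand = ∂Q/∂x - ∂P/∂y = -2*y.
Integrating over R: integral_0^1 integral_0^{1-x} (-2*y) dy dx = -1/3.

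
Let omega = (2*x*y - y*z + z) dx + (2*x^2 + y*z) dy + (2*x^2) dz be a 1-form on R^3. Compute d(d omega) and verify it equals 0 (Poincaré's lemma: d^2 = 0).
d(d omega) = 0

Step 1: d omega = sum_{i<j} (∂f_j/∂x_i - ∂f_i/∂x_j) dx_i ∧ dx_j:
  coeff of dx ∧ dy: 2*x + z
  coeff of dx ∧ dz: 4*x + y - 1
  coeff of dy ∧ dz: -y
Step 2: Apply d again to each 2-form coefficient. The only possible 3-form in R^3 is dx ∧ dy ∧ dz, with coefficient
  ∂(coeff of dy∧dz)/∂x - ∂(coeff of dx∧dz)/∂y + ∂(coeff of dx∧dy)/∂z
  = ∂/∂x (-y) - ∂/∂y (4*x + y - 1) + ∂/∂z (2*x + z).
Each of these terms simplifies to sums of mixed partials that cancel in pairs. The result is 0 (by equality of mixed partials for smooth functions — Schwarz / Clairaut).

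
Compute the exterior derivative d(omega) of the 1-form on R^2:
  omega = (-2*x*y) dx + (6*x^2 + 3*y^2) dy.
d(omega) = (14*x) dx ∧ dy

For a 1-form omega = sum_i f_i dx_i, the exterior derivative is
  d(omega) = sum_{i < j} (∂f_j/∂x_i - ∂f_i/∂x_j) dx_i ∧ dx_j.
  coefficient of dx ∧ dy: ∂f_2/∂x - ∂f_1/∂y = ∂(6*x^2 + 3*y^2)/∂x - ∂(-2*x*y)/∂y = 14*x
Assembling: d(omega) = (14*x) dx ∧ dy.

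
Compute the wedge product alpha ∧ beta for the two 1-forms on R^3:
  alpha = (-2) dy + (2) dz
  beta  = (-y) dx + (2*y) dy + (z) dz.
alpha ∧ beta = (-2*y) dx ∧ dy + (-4*y - 2*z) dy ∧ dz + (2*y) dx ∧ dz

Distribute the wedge, using dx_i ∧ dx_j = -dx_j ∧ dx_i and dx_i ∧ dx_i = 0. For each pair (i, j) with i < j, the coefficient of dx_i ∧ dx_j in alpha ∧ beta is (alpha_i * beta_j - alpha_j * beta_i). Collecting: alpha ∧ beta = (-2*y) dx ∧ dy + (-4*y - 2*z) dy ∧ dz + (2*y) dx ∧ dz.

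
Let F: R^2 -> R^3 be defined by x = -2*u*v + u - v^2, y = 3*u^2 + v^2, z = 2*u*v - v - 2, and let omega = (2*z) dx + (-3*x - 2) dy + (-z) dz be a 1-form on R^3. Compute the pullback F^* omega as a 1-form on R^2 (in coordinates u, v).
F^* omega = (36*u^2*v - 18*u^2 + 6*u*v^2 + 4*u*v - 12*u + 6*v^2 + 10*v - 4) du + (-12*u^2*v + 4*u*v^2 + 2*u*v + 12*u + 6*v^3 + 4*v^2 + 3*v - 2) dv

Using F^*(f dg) = (f ∘ F) d(g ∘ F), substitute each coordinate x_i by F_i(u, v) in f_i, and replace dx_i by d F_i = (∂F_i/∂u) du + (∂F_i/∂v) dv.
  For the x component: f_1(F) = 4*u*v - 2*v - 4; d F_1 = (1 - 2*v) du + (-2*u - 2*v) dv
  For the y component: f_2(F) = 6*u*v - 3*u + 3*v^2 - 2; d F_2 = (6*u) du + (2*v) dv
  For the z component: f_3(F) = -2*u*v + v + 2; d F_3 = (2*v) du + (2*u - 1) dv
Combining and collecting du, dv coefficients:
  coeff of du: 36*u^2*v - 18*u^2 + 6*u*v^2 + 4*u*v - 12*u + 6*v^2 + 10*v - 4
  coeff of dv: -12*u^2*v + 4*u*v^2 + 2*u*v + 12*u + 6*v^3 + 4*v^2 + 3*v - 2
F^* omega = (36*u^2*v - 18*u^2 + 6*u*v^2 + 4*u*v - 12*u + 6*v^2 + 10*v - 4) du + (-12*u^2*v + 4*u*v^2 + 2*u*v + 12*u + 6*v^3 + 4*v^2 + 3*v - 2) dv.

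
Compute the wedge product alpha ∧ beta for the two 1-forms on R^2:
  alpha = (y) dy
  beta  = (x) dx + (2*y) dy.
alpha ∧ beta = (-x*y) dx ∧ dy

Distribute the wedge, using dx_i ∧ dx_j = -dx_j ∧ dx_i and dx_i ∧ dx_i = 0. For each pair (i, j) with i < j, the coefficient of dx_i ∧ dx_j in alpha ∧ beta is (alpha_i * beta_j - alpha_j * beta_i). Collecting: alpha ∧ beta = (-x*y) dx ∧ dy.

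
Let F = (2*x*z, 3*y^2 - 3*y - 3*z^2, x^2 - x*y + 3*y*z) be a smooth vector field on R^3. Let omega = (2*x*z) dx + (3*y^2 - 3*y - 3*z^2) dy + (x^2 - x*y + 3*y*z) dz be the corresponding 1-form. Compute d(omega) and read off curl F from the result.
d(omega) = (-x + 9*z) dy ∧ dz + (y) dz ∧ dx + (0) dx ∧ dy; curl F = (-x + 9*z, y, 0)

d omega = sum_{i<j} (∂f_j/∂x_i - ∂f_i/∂x_j) dx_i ∧ dx_j. Under the identification (dy ∧ dz, dz ∧ dx, dx ∧ dy) ↔ (e_x, e_y, e_z), the coefficients are exactly the components of curl F. Compute:
  ∂R/∂y - ∂Q/∂z = (-x + 3*z) - (-6*z) = -x + 9*z
  ∂P/∂z - ∂R/∂x = (2*x) - (2*x - y) = y
  ∂Q/∂x - ∂P/∂y = (0) - (0) = 0.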